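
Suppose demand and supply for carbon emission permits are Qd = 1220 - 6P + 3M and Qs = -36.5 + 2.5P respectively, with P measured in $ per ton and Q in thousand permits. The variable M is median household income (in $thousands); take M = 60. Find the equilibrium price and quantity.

With M = 60, demand is Qd = 1400 - 6P.
Set Qd = Qs: 1400 - 6P = -36.5 + 2.5P, so 1436.5 = 8.5P and P* = 169.
Then Q* = 1400 - 6(169) = 386.

P* = 169, Q* = 386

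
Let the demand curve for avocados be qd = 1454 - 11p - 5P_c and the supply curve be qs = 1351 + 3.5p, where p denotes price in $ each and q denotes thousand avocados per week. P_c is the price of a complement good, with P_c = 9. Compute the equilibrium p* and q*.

p* = 4, q* = 1365

With P_c = 9, demand is qd = 1409 - 11p.
The market clears where 1409 - 11p = 1351 + 3.5p. Rearranging, 14.5p = 58, hence p* = 4.
Substitute back: q* = 1409 - 11(4) = 1365.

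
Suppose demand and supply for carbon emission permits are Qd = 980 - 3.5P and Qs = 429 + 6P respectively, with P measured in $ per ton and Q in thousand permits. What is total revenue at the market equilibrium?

Equating demand and supply, 980 - 3.5P = 429 + 6P gives 9.5P = 551, so P* = 58.
Plugging P* into demand: Q* = 980 - 3.5(58) = 777.
Total revenue = P* × Q* = 58 × 777 = 45066.

Total revenue = 45066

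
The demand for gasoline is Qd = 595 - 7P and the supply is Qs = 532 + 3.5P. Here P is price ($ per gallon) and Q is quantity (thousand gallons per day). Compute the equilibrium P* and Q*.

P* = 6, Q* = 553

At equilibrium Qd = Qs, so 595 - 7P = 532 + 3.5P; collecting terms, 63 = 10.5P and P* = 6.
From the demand curve, Q* = 595 - 7(6) = 553.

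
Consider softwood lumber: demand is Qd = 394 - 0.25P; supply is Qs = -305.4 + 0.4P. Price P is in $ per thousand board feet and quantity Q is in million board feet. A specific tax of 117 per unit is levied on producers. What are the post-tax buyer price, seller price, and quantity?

P_b = 1148, P_s = 1031, Q = 107

Producers keep P_s = P_b - 117 per unit, so supply in terms of the buyer price is Qs = -352.2 + 0.4P_b.
Market clearing requires 394 - 0.25P_b = -352.2 + 0.4P_b; hence 746.2 = 0.65P_b and P_b = 1148.
So P_s = 1031 and the quantity traded is Q = 394 - 0.25(1148) = 107.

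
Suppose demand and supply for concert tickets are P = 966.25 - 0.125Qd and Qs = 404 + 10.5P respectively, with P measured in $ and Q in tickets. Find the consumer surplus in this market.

Solving each curve for Q: Qd = 7730 - 8P.
The market clears where 7730 - 8P = 404 + 10.5P. Rearranging, 18.5P = 7326, hence P* = 396.
Substitute back: Q* = 7730 - 8(396) = 4562.
Demand choke price (Qd = 0): P = 7730/8 = 966.25. Consumer surplus = ½ × (966.25 - 396) × 4562 = 1300740.25.

Consumer surplus = 1300740.25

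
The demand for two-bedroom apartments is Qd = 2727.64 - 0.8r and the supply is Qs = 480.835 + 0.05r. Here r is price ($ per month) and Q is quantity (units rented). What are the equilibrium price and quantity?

At equilibrium Qd = Qs, so 2727.64 - 0.8r = 480.835 + 0.05r; collecting terms, 2246.805 = 0.85r and r* = 2643.3.
Plugging r* into demand: Q* = 2727.64 - 0.8(2643.3) = 613.

r* = 2643.3, Q* = 613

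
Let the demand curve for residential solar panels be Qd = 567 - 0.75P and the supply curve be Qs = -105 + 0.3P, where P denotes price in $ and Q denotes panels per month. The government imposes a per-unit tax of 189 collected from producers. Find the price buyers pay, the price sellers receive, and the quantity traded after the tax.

P_b = 694, P_s = 505, Q = 46.5

Producers keep P_s = P_b - 189 per unit, so supply in terms of the buyer price is Qs = -161.7 + 0.3P_b.
Equate demand and the shifted supply: 567 - 0.75P_b = -161.7 + 0.3P_b, giving 1.05P_b = 728.7, so P_b = 694.
Then P_s = 694 - 189 = 505 and Q = 567 - 0.75(694) = 46.5.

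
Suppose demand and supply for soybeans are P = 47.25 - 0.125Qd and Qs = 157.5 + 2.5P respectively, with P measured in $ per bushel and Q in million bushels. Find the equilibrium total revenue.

Total revenue = 4410

Rewriting in direct form: Qd = 378 - 8P.
At equilibrium Qd = Qs, so 378 - 8P = 157.5 + 2.5P; collecting terms, 220.5 = 10.5P and P* = 21.
Then Q* = 378 - 8(21) = 210.
Total revenue = P* × Q* = 21 × 210 = 4410.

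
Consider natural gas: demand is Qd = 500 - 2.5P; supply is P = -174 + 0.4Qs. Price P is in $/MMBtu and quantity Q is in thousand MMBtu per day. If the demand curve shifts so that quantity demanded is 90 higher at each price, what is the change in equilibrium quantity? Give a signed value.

ΔQ = 45

Rewriting in direct form: Qs = 435 + 2.5P.
At equilibrium Qd = Qs, so 500 - 2.5P = 435 + 2.5P; collecting terms, 65 = 5P and P* = 13.
Substitute back: Q* = 500 - 2.5(13) = 467.5.
After the shift, demand is Qd = 590 - 2.5P.
Re-solving, 5P = 155 gives P = 31 and Q = 512.5.
ΔQ = 512.5 - 467.5 = 45.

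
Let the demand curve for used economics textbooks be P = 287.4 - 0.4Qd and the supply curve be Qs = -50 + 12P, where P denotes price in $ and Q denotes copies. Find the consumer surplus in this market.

Consumer surplus = 68679.2

Solving each curve for Q: Qd = 718.5 - 2.5P.
Set Qd = Qs: 718.5 - 2.5P = -50 + 12P, so 768.5 = 14.5P and P* = 53.
Substitute back: Q* = 718.5 - 2.5(53) = 586.
Demand choke price (Qd = 0): P = 718.5/2.5 = 287.4. Consumer surplus = ½ × (287.4 - 53) × 586 = 68679.2.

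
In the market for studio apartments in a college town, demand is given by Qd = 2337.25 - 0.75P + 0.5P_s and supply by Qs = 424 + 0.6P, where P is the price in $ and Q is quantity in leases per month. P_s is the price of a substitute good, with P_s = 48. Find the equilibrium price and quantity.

With P_s = 48, demand is Qd = 2361.25 - 0.75P.
The market clears where 2361.25 - 0.75P = 424 + 0.6P. Rearranging, 1.35P = 1937.25, hence P* = 1435.
Plugging P* into demand: Q* = 2361.25 - 0.75(1435) = 1285.

P* = 1435, Q* = 1285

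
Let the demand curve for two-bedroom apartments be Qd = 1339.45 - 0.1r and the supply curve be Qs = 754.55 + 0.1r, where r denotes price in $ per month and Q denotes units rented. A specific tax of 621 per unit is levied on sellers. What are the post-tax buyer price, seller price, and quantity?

r_b = 3235, r_s = 2614, Q = 1015.95

With a tax of 621 on sellers, they supply based on the net price r_s = r_b - 621, so Qs = 692.45 + 0.1r_b.
Market clearing requires 1339.45 - 0.1r_b = 692.45 + 0.1r_b; hence 647 = 0.2r_b and r_b = 3235.
So r_s = 2614 and the quantity traded is Q = 1339.45 - 0.1(3235) = 1015.95.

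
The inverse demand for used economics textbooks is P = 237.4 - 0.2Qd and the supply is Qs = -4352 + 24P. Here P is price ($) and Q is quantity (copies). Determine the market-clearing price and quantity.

P* = 191, Q* = 232

Solving each curve for Q: Qd = 1187 - 5P.
Equating demand and supply, 1187 - 5P = -4352 + 24P gives 29P = 5539, so P* = 191.
From the demand curve, Q* = 1187 - 5(191) = 232.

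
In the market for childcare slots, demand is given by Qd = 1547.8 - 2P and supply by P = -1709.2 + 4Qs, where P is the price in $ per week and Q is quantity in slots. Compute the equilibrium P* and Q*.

P* = 498, Q* = 551.8

Inverting to quantity form: Qs = 427.3 + 0.25P.
At equilibrium Qd = Qs, so 1547.8 - 2P = 427.3 + 0.25P; collecting terms, 1120.5 = 2.25P and P* = 498.
Substitute back: Q* = 1547.8 - 2(498) = 551.8.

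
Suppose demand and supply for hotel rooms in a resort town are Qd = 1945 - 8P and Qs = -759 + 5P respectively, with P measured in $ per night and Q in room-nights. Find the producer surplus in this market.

Producer surplus = 7896.1

Equating demand and supply, 1945 - 8P = -759 + 5P gives 13P = 2704, so P* = 208.
Plugging P* into demand: Q* = 1945 - 8(208) = 281.
Supply choke price (Qs = 0): P = 151.8. Producer surplus = ½ × (208 - 151.8) × 281 = 7896.1.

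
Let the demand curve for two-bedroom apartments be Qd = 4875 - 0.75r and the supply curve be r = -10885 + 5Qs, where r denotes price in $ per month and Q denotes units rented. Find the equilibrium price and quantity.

r* = 2840, Q* = 2745

Inverting to quantity form: Qs = 2177 + 0.2r.
The market clears where 4875 - 0.75r = 2177 + 0.2r. Rearranging, 0.95r = 2698, hence r* = 2840.
Then Q* = 4875 - 0.75(2840) = 2745.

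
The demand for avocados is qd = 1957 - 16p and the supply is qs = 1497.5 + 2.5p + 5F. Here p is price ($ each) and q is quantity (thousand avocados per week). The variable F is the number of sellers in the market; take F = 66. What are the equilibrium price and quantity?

p* = 7, q* = 1845

With F = 66, supply is qs = 1827.5 + 2.5p.
Set qd = qs: 1957 - 16p = 1827.5 + 2.5p, so 129.5 = 18.5p and p* = 7.
Plugging p* into demand: q* = 1957 - 16(7) = 1845.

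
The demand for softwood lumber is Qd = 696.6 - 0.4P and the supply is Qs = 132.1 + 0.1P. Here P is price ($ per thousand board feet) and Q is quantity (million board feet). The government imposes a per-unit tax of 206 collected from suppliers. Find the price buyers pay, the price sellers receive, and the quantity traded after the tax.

The tax drives a wedge P_b - P_s = 206. Substituting P_s = P_b - 206 into supply: Qs = 111.5 + 0.1P_b.
Set Qd = Qs: 696.6 - 0.4P_b = 111.5 + 0.1P_b, so 585.1 = 0.5P_b and P_b = 1170.2.
So P_s = 964.2 and the quantity traded is Q = 696.6 - 0.4(1170.2) = 228.52.

P_b = 1170.2, P_s = 964.2, Q = 228.52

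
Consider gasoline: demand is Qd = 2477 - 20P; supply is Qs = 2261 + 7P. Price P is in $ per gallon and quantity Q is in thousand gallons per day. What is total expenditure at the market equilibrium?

Set Qd = Qs: 2477 - 20P = 2261 + 7P, so 216 = 27P and P* = 8.
Then Q* = 2477 - 20(8) = 2317.
Total expenditure = P* × Q* = 8 × 2317 = 18536.

Total expenditure = 18536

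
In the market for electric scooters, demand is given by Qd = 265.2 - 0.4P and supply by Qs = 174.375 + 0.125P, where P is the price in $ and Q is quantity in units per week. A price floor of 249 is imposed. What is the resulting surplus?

Evaluating both curves at the floor price 249 gives Qd = 165.6, Qs = 205.5.
Surplus = Qs - Qd = 205.5 - 165.6 = 39.9.

Surplus = 39.9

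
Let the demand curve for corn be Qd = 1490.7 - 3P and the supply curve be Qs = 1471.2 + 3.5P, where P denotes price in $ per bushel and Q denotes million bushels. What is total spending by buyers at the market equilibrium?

Equating demand and supply, 1490.7 - 3P = 1471.2 + 3.5P gives 6.5P = 19.5, so P* = 3.
Substitute back: Q* = 1490.7 - 3(3) = 1481.7.
Total spending by buyers = P* × Q* = 3 × 1481.7 = 4445.1.

Total spending by buyers = 4445.1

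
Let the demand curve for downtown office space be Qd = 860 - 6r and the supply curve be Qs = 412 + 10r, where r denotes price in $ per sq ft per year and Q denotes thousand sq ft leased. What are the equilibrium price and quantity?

Set Qd = Qs: 860 - 6r = 412 + 10r, so 448 = 16r and r* = 28.
Then Q* = 860 - 6(28) = 692.

r* = 28, Q* = 692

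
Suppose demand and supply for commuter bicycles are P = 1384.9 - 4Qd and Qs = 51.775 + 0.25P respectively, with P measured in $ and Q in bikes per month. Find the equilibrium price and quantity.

P* = 588.9, Q* = 199

In direct form, Qd = 346.225 - 0.25P.
Set Qd = Qs: 346.225 - 0.25P = 51.775 + 0.25P, so 294.45 = 0.5P and P* = 588.9.
From the demand curve, Q* = 346.225 - 0.25(588.9) = 199.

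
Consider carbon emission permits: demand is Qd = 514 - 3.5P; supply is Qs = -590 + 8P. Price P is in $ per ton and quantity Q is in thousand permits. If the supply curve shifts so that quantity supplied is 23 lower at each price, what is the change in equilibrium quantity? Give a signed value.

Set Qd = Qs: 514 - 3.5P = -590 + 8P, so 1104 = 11.5P and P* = 96.
Plugging P* into demand: Q* = 514 - 3.5(96) = 178.
After the shift, supply is Qs = -613 + 8P.
The new intersection has 1127 = 11.5P, i.e. P = 98, Q = 171.
ΔQ = 171 - 178 = -7.

ΔQ = -7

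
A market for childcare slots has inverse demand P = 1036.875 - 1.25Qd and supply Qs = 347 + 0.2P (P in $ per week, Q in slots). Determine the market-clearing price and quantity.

Rewriting in direct form: Qd = 829.5 - 0.8P.
Equating demand and supply, 829.5 - 0.8P = 347 + 0.2P gives P = 482.5, so P* = 482.5.
Substitute back: Q* = 829.5 - 0.8(482.5) = 443.5.

P* = 482.5, Q* = 443.5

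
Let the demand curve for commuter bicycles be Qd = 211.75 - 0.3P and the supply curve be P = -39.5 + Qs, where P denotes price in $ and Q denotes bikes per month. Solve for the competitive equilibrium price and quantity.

P* = 132.5, Q* = 172

In direct form, Qs = 39.5 + P.
At equilibrium Qd = Qs, so 211.75 - 0.3P = 39.5 + P; collecting terms, 172.25 = 1.3P and P* = 132.5.
Substitute back: Q* = 211.75 - 0.3(132.5) = 172.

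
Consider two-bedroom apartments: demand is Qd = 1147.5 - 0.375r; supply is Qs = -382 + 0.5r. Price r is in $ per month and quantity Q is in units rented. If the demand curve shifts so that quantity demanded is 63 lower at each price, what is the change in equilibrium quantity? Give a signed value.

Set Qd = Qs: 1147.5 - 0.375r = -382 + 0.5r, so 1529.5 = 0.875r and r* = 1748.
From the demand curve, Q* = 1147.5 - 0.375(1748) = 492.
After the shift, demand is Qd = 1084.5 - 0.375r.
The new intersection has 1466.5 = 0.875r, i.e. r = 1676, Q = 456.
ΔQ = 456 - 492 = -36.

ΔQ = -36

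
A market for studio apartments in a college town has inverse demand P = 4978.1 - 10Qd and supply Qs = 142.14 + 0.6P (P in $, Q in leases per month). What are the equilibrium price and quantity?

Solving each curve for Q: Qd = 497.81 - 0.1P.
At equilibrium Qd = Qs, so 497.81 - 0.1P = 142.14 + 0.6P; collecting terms, 355.67 = 0.7P and P* = 508.1.
From the demand curve, Q* = 497.81 - 0.1(508.1) = 447.

P* = 508.1, Q* = 447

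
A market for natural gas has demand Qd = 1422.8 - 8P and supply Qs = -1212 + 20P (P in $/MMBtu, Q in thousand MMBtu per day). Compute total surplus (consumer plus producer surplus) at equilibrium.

At equilibrium Qd = Qs, so 1422.8 - 8P = -1212 + 20P; collecting terms, 2634.8 = 28P and P* = 94.1.
Plugging P* into demand: Q* = 1422.8 - 8(94.1) = 670.
Demand choke price = 177.85; supply choke price = 60.6. CS = ½(177.85 - 94.1)(670) = 28056.25; PS = ½(94.1 - 60.6)(670) = 11222.5. Total surplus = 39278.75.

Total surplus = 39278.75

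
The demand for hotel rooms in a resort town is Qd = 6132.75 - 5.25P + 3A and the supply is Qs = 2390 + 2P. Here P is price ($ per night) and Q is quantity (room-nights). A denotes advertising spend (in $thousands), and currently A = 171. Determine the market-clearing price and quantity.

P* = 587, Q* = 3564

With A = 171, demand is Qd = 6645.75 - 5.25P.
At equilibrium Qd = Qs, so 6645.75 - 5.25P = 2390 + 2P; collecting terms, 4255.75 = 7.25P and P* = 587.
Plugging P* into demand: Q* = 6645.75 - 5.25(587) = 3564.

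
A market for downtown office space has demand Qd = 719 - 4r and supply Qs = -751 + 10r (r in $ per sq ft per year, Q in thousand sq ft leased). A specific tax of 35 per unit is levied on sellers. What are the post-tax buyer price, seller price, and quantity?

With a tax of 35 on sellers, they supply based on the net price r_s = r_b - 35, so Qs = -1101 + 10r_b.
Market clearing requires 719 - 4r_b = -1101 + 10r_b; hence 1820 = 14r_b and r_b = 130.
So r_s = 95 and the quantity traded is Q = 719 - 4(130) = 199.

r_b = 130, r_s = 95, Q = 199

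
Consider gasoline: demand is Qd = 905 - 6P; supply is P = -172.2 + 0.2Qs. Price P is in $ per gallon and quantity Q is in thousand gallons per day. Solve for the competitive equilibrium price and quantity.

Rewriting in direct form: Qs = 861 + 5P.
The market clears where 905 - 6P = 861 + 5P. Rearranging, 11P = 44, hence P* = 4.
From the demand curve, Q* = 905 - 6(4) = 881.

P* = 4, Q* = 881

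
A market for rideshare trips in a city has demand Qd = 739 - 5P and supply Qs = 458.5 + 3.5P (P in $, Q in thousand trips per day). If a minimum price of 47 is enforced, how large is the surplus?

At P = 47: Qd = 504 and Qs = 623.
Surplus = Qs - Qd = 623 - 504 = 119.

Surplus = 119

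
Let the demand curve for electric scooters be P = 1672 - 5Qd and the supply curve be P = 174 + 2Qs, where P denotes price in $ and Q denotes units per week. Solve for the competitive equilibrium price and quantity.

In direct form, Qd = 334.4 - 0.2P and Qs = -87 + 0.5P.
The market clears where 334.4 - 0.2P = -87 + 0.5P. Rearranging, 0.7P = 421.4, hence P* = 602.
From the demand curve, Q* = 334.4 - 0.2(602) = 214.

P* = 602, Q* = 214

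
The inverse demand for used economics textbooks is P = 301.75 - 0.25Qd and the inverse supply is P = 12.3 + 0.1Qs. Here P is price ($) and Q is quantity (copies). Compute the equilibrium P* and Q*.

Solving each curve for Q: Qd = 1207 - 4P and Qs = -123 + 10P.
Equating demand and supply, 1207 - 4P = -123 + 10P gives 14P = 1330, so P* = 95.
From the demand curve, Q* = 1207 - 4(95) = 827.

P* = 95, Q* = 827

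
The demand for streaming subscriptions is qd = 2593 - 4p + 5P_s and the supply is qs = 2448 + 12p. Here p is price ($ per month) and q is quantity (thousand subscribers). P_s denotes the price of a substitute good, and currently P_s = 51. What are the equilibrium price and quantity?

p* = 25, q* = 2748

With P_s = 51, demand is qd = 2848 - 4p.
Equating demand and supply, 2848 - 4p = 2448 + 12p gives 16p = 400, so p* = 25.
From the demand curve, q* = 2848 - 4(25) = 2748.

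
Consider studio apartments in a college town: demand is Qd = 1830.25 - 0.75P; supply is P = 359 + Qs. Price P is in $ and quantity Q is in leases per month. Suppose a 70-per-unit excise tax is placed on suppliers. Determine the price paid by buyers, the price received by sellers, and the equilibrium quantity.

P_b = 1291, P_s = 1221, Q = 862

Solving each curve for Q: Qs = -359 + P.
Suppliers keep P_s = P_b - 70 per unit, so supply in terms of the buyer price is Qs = -429 + P_b.
Set Qd = Qs: 1830.25 - 0.75P_b = -429 + P_b, so 2259.25 = 1.75P_b and P_b = 1291.
So P_s = 1221 and the quantity traded is Q = 1830.25 - 0.75(1291) = 862.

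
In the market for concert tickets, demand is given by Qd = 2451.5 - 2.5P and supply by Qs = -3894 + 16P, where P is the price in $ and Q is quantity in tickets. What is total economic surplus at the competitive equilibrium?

Equating demand and supply, 2451.5 - 2.5P = -3894 + 16P gives 18.5P = 6345.5, so P* = 343.
Plugging P* into demand: Q* = 2451.5 - 2.5(343) = 1594.
Demand choke price = 980.6; supply choke price = 243.375. CS = ½(980.6 - 343)(1594) = 508167.2; PS = ½(343 - 243.375)(1594) = 79401.125. Total surplus = 587568.325.

Total surplus = 587568.325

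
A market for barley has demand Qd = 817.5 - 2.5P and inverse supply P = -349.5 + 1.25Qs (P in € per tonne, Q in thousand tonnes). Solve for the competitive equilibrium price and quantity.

In direct form, Qs = 279.6 + 0.8P.
Set Qd = Qs: 817.5 - 2.5P = 279.6 + 0.8P, so 537.9 = 3.3P and P* = 163.
Substitute back: Q* = 817.5 - 2.5(163) = 410.

P* = 163, Q* = 410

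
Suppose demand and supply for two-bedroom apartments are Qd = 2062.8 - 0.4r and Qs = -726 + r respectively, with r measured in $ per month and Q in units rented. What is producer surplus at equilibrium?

Producer surplus = 801378

The market clears where 2062.8 - 0.4r = -726 + r. Rearranging, 1.4r = 2788.8, hence r* = 1992.
From the demand curve, Q* = 2062.8 - 0.4(1992) = 1266.
Supply choke price (Qs = 0): r = 726. Producer surplus = ½ × (1992 - 726) × 1266 = 801378.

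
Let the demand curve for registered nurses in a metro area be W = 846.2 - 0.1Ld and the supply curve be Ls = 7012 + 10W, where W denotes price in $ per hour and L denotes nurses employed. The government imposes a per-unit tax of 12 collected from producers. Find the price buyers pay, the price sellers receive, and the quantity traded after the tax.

W_b = 78.5, W_s = 66.5, L = 7677

Inverting to quantity form: Ld = 8462 - 10W.
With a tax of 12 on producers, they supply based on the net price W_s = W_b - 12, so Ls = 6892 + 10W_b.
Set Ld = Ls: 8462 - 10W_b = 6892 + 10W_b, so 1570 = 20W_b and W_b = 78.5.
So W_s = 66.5 and the quantity traded is L = 8462 - 10(78.5) = 7677.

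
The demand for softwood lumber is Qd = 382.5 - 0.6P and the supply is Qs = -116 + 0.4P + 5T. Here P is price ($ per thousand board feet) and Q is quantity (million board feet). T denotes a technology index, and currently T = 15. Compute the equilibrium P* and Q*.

P* = 423.5, Q* = 128.4

With T = 15, supply is Qs = -41 + 0.4P.
The market clears where 382.5 - 0.6P = -41 + 0.4P. Rearranging, P = 423.5, hence P* = 423.5.
Then Q* = 382.5 - 0.6(423.5) = 128.4.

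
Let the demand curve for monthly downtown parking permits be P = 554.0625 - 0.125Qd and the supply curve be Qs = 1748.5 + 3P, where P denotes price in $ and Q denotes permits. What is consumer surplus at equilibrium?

Consumer surplus = 384555.015625

Inverting to quantity form: Qd = 4432.5 - 8P.
At equilibrium Qd = Qs, so 4432.5 - 8P = 1748.5 + 3P; collecting terms, 2684 = 11P and P* = 244.
Plugging P* into demand: Q* = 4432.5 - 8(244) = 2480.5.
Demand choke price (Qd = 0): P = 4432.5/8 = 554.0625. Consumer surplus = ½ × (554.0625 - 244) × 2480.5 = 384555.015625.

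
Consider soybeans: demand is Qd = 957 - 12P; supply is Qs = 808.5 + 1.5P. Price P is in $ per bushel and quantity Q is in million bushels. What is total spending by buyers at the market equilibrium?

At equilibrium Qd = Qs, so 957 - 12P = 808.5 + 1.5P; collecting terms, 148.5 = 13.5P and P* = 11.
From the demand curve, Q* = 957 - 12(11) = 825.
Total spending by buyers = P* × Q* = 11 × 825 = 9075.

Total spending by buyers = 9075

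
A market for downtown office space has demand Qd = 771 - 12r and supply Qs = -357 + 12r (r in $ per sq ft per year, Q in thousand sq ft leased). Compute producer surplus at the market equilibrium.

Producer surplus = 1785.375

At equilibrium Qd = Qs, so 771 - 12r = -357 + 12r; collecting terms, 1128 = 24r and r* = 47.
From the demand curve, Q* = 771 - 12(47) = 207.
Supply choke price (Qs = 0): r = 29.75. Producer surplus = ½ × (47 - 29.75) × 207 = 1785.375.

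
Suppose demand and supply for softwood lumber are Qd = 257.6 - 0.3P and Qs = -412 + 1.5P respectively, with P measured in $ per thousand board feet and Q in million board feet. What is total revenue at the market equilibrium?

Total revenue = 54312

Equating demand and supply, 257.6 - 0.3P = -412 + 1.5P gives 1.8P = 669.6, so P* = 372.
Plugging P* into demand: Q* = 257.6 - 0.3(372) = 146.
Total revenue = P* × Q* = 372 × 146 = 54312.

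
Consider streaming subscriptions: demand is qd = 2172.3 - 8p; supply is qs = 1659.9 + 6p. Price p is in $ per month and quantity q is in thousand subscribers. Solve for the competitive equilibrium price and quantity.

p* = 36.6, q* = 1879.5

Equating demand and supply, 2172.3 - 8p = 1659.9 + 6p gives 14p = 512.4, so p* = 36.6.
Then q* = 2172.3 - 8(36.6) = 1879.5.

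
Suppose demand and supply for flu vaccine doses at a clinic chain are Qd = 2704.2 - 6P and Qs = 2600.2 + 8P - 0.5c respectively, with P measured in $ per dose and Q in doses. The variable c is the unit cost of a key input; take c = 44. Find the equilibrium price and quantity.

P* = 9, Q* = 2650.2

With c = 44, supply is Qs = 2578.2 + 8P.
Set Qd = Qs: 2704.2 - 6P = 2578.2 + 8P, so 126 = 14P and P* = 9.
Plugging P* into demand: Q* = 2704.2 - 6(9) = 2650.2.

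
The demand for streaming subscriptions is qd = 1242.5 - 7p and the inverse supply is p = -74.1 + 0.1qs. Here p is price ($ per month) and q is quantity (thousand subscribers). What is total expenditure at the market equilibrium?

Solving each curve for q: qs = 741 + 10p.
At equilibrium qd = qs, so 1242.5 - 7p = 741 + 10p; collecting terms, 501.5 = 17p and p* = 29.5.
Plugging p* into demand: q* = 1242.5 - 7(29.5) = 1036.
Total expenditure = p* × q* = 29.5 × 1036 = 30562.

Total expenditure = 30562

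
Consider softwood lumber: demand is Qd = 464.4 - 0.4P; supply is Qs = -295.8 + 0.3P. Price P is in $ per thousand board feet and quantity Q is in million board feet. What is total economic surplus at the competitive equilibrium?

Total surplus = 2625

At equilibrium Qd = Qs, so 464.4 - 0.4P = -295.8 + 0.3P; collecting terms, 760.2 = 0.7P and P* = 1086.
Then Q* = 464.4 - 0.4(1086) = 30.
Demand choke price = 1161; supply choke price = 986. CS = ½(1161 - 1086)(30) = 1125; PS = ½(1086 - 986)(30) = 1500. Total surplus = 2625.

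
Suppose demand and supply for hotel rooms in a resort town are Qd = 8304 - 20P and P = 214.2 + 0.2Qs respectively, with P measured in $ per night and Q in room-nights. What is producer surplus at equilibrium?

Solving each curve for Q: Qs = -1071 + 5P.
The market clears where 8304 - 20P = -1071 + 5P. Rearranging, 25P = 9375, hence P* = 375.
Substitute back: Q* = 8304 - 20(375) = 804.
Supply choke price (Qs = 0): P = 214.2. Producer surplus = ½ × (375 - 214.2) × 804 = 64641.6.

Producer surplus = 64641.6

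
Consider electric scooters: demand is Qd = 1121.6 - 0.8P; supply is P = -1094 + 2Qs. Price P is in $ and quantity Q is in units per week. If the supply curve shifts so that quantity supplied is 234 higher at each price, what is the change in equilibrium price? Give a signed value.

ΔP = -180

In direct form, Qs = 547 + 0.5P.
The market clears where 1121.6 - 0.8P = 547 + 0.5P. Rearranging, 1.3P = 574.6, hence P* = 442.
Substitute back: Q* = 1121.6 - 0.8(442) = 768.
After the shift, supply is Qs = 781 + 0.5P.
The new intersection has 340.6 = 1.3P, i.e. P = 262, Q = 912.
ΔP = 262 - 442 = -180.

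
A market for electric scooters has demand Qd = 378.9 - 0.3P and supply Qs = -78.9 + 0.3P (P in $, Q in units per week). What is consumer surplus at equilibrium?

Consumer surplus = 37500

Equating demand and supply, 378.9 - 0.3P = -78.9 + 0.3P gives 0.6P = 457.8, so P* = 763.
Then Q* = 378.9 - 0.3(763) = 150.
Demand choke price (Qd = 0): P = 378.9/0.3 = 1263. Consumer surplus = ½ × (1263 - 763) × 150 = 37500.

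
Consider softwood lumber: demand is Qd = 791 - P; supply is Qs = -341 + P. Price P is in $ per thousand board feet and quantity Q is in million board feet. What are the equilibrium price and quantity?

P* = 566, Q* = 225

Equating demand and supply, 791 - P = -341 + P gives 2P = 1132, so P* = 566.
Substitute back: Q* = 791 - 566 = 225.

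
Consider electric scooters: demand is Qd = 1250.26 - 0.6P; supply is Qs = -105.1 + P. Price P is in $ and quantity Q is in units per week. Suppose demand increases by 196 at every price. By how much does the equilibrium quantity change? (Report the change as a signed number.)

At equilibrium Qd = Qs, so 1250.26 - 0.6P = -105.1 + P; collecting terms, 1355.36 = 1.6P and P* = 847.1.
Then Q* = 1250.26 - 0.6(847.1) = 742.
After the shift, demand is Qd = 1446.26 - 0.6P.
Re-solving, 1.6P = 1551.36 gives P = 969.6 and Q = 864.5.
ΔQ = 864.5 - 742 = 122.5.

ΔQ = 122.5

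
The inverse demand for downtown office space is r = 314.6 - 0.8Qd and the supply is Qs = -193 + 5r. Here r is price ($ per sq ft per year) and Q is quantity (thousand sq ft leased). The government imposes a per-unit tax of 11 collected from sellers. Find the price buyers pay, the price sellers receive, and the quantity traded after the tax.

In direct form, Qd = 393.25 - 1.25r.
The tax drives a wedge r_b - r_s = 11. Substituting r_s = r_b - 11 into supply: Qs = -248 + 5r_b.
Set Qd = Qs: 393.25 - 1.25r_b = -248 + 5r_b, so 641.25 = 6.25r_b and r_b = 102.6.
Then r_s = 102.6 - 11 = 91.6 and Q = 393.25 - 1.25(102.6) = 265.

r_b = 102.6, r_s = 91.6, Q = 265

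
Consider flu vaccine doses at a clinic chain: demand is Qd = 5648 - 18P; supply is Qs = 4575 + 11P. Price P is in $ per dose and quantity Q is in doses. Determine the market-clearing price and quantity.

Set Qd = Qs: 5648 - 18P = 4575 + 11P, so 1073 = 29P and P* = 37.
Plugging P* into demand: Q* = 5648 - 18(37) = 4982.

P* = 37, Q* = 4982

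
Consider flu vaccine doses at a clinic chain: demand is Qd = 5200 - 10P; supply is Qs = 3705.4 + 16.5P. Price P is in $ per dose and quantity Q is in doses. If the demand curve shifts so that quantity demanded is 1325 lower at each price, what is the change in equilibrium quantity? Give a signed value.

The market clears where 5200 - 10P = 3705.4 + 16.5P. Rearranging, 26.5P = 1494.6, hence P* = 56.4.
Substitute back: Q* = 5200 - 10(56.4) = 4636.
After the shift, demand is Qd = 3875 - 10P.
The new intersection has 169.6 = 26.5P, i.e. P = 6.4, Q = 3811.
ΔQ = 3811 - 4636 = -825.

ΔQ = -825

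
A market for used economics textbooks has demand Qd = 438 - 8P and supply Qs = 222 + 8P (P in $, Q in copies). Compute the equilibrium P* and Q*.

P* = 13.5, Q* = 330

Equating demand and supply, 438 - 8P = 222 + 8P gives 16P = 216, so P* = 13.5.
Plugging P* into demand: Q* = 438 - 8(13.5) = 330.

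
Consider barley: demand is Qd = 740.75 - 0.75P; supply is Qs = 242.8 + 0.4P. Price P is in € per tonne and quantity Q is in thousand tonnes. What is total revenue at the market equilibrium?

At equilibrium Qd = Qs, so 740.75 - 0.75P = 242.8 + 0.4P; collecting terms, 497.95 = 1.15P and P* = 433.
From the demand curve, Q* = 740.75 - 0.75(433) = 416.
Total revenue = P* × Q* = 433 × 416 = 180128.

Total revenue = 180128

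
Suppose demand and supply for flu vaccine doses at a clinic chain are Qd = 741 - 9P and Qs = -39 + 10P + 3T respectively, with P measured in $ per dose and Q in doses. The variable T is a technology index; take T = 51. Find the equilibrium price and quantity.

P* = 33, Q* = 444

With T = 51, supply is Qs = 114 + 10P.
At equilibrium Qd = Qs, so 741 - 9P = 114 + 10P; collecting terms, 627 = 19P and P* = 33.
From the demand curve, Q* = 741 - 9(33) = 444.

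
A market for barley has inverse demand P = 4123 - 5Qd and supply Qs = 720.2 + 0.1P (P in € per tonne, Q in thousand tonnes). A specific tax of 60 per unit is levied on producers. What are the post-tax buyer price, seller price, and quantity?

Solving each curve for Q: Qd = 824.6 - 0.2P.
The tax drives a wedge P_b - P_s = 60. Substituting P_s = P_b - 60 into supply: Qs = 714.2 + 0.1P_b.
Set Qd = Qs: 824.6 - 0.2P_b = 714.2 + 0.1P_b, so 110.4 = 0.3P_b and P_b = 368.
Then P_s = 368 - 60 = 308 and Q = 824.6 - 0.2(368) = 751.

P_b = 368, P_s = 308, Q = 751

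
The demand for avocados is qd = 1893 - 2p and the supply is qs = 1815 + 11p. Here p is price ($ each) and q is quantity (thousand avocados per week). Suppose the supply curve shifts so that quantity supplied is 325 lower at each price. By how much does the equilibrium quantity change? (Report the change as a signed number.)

The market clears where 1893 - 2p = 1815 + 11p. Rearranging, 13p = 78, hence p* = 6.
Plugging p* into demand: q* = 1893 - 2(6) = 1881.
After the shift, supply is qs = 1490 + 11p.
Re-solving, 13p = 403 gives p = 31 and q = 1831.
Δq = 1831 - 1881 = -50.

Δq = -50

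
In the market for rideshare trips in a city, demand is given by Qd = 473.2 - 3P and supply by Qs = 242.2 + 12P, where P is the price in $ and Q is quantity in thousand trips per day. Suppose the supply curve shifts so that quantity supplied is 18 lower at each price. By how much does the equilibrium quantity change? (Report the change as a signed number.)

ΔQ = -3.6

At equilibrium Qd = Qs, so 473.2 - 3P = 242.2 + 12P; collecting terms, 231 = 15P and P* = 15.4.
Then Q* = 473.2 - 3(15.4) = 427.
After the shift, supply is Qs = 224.2 + 12P.
The new intersection has 249 = 15P, i.e. P = 16.6, Q = 423.4.
ΔQ = 423.4 - 427 = -3.6.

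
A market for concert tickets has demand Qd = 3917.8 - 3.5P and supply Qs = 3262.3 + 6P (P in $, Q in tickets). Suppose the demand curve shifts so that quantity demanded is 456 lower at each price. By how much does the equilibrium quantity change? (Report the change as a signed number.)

Equating demand and supply, 3917.8 - 3.5P = 3262.3 + 6P gives 9.5P = 655.5, so P* = 69.
Substitute back: Q* = 3917.8 - 3.5(69) = 3676.3.
After the shift, demand is Qd = 3461.8 - 3.5P.
The new intersection has 199.5 = 9.5P, i.e. P = 21, Q = 3388.3.
ΔQ = 3388.3 - 3676.3 = -288.

ΔQ = -288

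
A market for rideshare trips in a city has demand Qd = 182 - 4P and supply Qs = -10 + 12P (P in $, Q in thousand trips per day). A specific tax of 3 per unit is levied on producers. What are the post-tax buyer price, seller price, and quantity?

P_b = 14.25, P_s = 11.25, Q = 125

The tax drives a wedge P_b - P_s = 3. Substituting P_s = P_b - 3 into supply: Qs = -46 + 12P_b.
Set Qd = Qs: 182 - 4P_b = -46 + 12P_b, so 228 = 16P_b and P_b = 14.25.
So P_s = 11.25 and the quantity traded is Q = 182 - 4(14.25) = 125.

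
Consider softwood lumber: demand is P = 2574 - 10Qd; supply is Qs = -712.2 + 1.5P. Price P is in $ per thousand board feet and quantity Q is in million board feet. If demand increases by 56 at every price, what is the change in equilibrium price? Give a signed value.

In direct form, Qd = 257.4 - 0.1P.
At equilibrium Qd = Qs, so 257.4 - 0.1P = -712.2 + 1.5P; collecting terms, 969.6 = 1.6P and P* = 606.
Plugging P* into demand: Q* = 257.4 - 0.1(606) = 196.8.
After the shift, demand is Qd = 313.4 - 0.1P.
New equilibrium: 1025.6 = 1.6P, so P = 641 and Q = 249.3.
ΔP = 641 - 606 = 35.

ΔP = 35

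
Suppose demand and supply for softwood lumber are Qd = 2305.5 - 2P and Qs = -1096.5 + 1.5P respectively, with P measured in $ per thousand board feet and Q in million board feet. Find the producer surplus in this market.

Producer surplus = 43560.75

Set Qd = Qs: 2305.5 - 2P = -1096.5 + 1.5P, so 3402 = 3.5P and P* = 972.
Then Q* = 2305.5 - 2(972) = 361.5.
Supply choke price (Qs = 0): P = 731. Producer surplus = ½ × (972 - 731) × 361.5 = 43560.75.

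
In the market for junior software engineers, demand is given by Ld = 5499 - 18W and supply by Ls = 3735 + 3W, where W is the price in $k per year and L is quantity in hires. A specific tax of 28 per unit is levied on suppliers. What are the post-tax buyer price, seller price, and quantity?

W_b = 88, W_s = 60, L = 3915

The tax drives a wedge W_b - W_s = 28. Substituting W_s = W_b - 28 into supply: Ls = 3651 + 3W_b.
Market clearing requires 5499 - 18W_b = 3651 + 3W_b; hence 1848 = 21W_b and W_b = 88.
Then W_s = 88 - 28 = 60 and L = 5499 - 18(88) = 3915.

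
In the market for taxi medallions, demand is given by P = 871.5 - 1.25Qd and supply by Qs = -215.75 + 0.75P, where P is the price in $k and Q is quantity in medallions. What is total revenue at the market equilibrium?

Rewriting in direct form: Qd = 697.2 - 0.8P.
Set Qd = Qs: 697.2 - 0.8P = -215.75 + 0.75P, so 912.95 = 1.55P and P* = 589.
Plugging P* into demand: Q* = 697.2 - 0.8(589) = 226.
Total revenue = P* × Q* = 589 × 226 = 133114.

Total revenue = 133114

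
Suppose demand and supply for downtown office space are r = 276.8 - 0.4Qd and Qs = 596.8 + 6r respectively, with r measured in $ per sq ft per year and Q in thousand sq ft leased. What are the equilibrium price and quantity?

In direct form, Qd = 692 - 2.5r.
At equilibrium Qd = Qs, so 692 - 2.5r = 596.8 + 6r; collecting terms, 95.2 = 8.5r and r* = 11.2.
Then Q* = 692 - 2.5(11.2) = 664.

r* = 11.2, Q* = 664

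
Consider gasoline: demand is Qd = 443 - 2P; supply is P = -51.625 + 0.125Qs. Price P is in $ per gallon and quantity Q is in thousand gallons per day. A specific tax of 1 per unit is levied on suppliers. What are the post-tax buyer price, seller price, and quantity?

P_b = 3.8, P_s = 2.8, Q = 435.4

Rewriting in direct form: Qs = 413 + 8P.
Suppliers keep P_s = P_b - 1 per unit, so supply in terms of the buyer price is Qs = 405 + 8P_b.
Equate demand and the shifted supply: 443 - 2P_b = 405 + 8P_b, giving 10P_b = 38, so P_b = 3.8.
So P_s = 2.8 and the quantity traded is Q = 443 - 2(3.8) = 435.4.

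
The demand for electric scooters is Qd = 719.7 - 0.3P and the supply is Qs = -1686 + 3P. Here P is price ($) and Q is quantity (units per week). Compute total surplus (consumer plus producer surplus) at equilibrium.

Total surplus = 460168.5

The market clears where 719.7 - 0.3P = -1686 + 3P. Rearranging, 3.3P = 2405.7, hence P* = 729.
From the demand curve, Q* = 719.7 - 0.3(729) = 501.
Demand choke price = 2399; supply choke price = 562. CS = ½(2399 - 729)(501) = 418335; PS = ½(729 - 562)(501) = 41833.5. Total surplus = 460168.5.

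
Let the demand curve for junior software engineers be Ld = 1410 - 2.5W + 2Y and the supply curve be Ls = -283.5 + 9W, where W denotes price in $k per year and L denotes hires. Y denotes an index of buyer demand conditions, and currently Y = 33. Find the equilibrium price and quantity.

With Y = 33, demand is Ld = 1476 - 2.5W.
The market clears where 1476 - 2.5W = -283.5 + 9W. Rearranging, 11.5W = 1759.5, hence W* = 153.
From the demand curve, L* = 1476 - 2.5(153) = 1093.5.

W* = 153, L* = 1093.5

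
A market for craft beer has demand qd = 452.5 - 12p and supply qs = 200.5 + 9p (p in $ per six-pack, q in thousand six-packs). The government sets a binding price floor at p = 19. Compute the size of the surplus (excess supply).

Surplus = 147

At p = 19: qd = 224.5 and qs = 371.5.
Surplus = qs - qd = 371.5 - 224.5 = 147.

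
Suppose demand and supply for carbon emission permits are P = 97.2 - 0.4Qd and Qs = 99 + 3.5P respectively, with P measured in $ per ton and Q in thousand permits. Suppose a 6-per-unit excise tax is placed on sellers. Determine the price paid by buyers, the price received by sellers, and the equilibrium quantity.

P_b = 27.5, P_s = 21.5, Q = 174.25

Solving each curve for Q: Qd = 243 - 2.5P.
The tax drives a wedge P_b - P_s = 6. Substituting P_s = P_b - 6 into supply: Qs = 78 + 3.5P_b.
Market clearing requires 243 - 2.5P_b = 78 + 3.5P_b; hence 165 = 6P_b and P_b = 27.5.
Then P_s = 27.5 - 6 = 21.5 and Q = 243 - 2.5(27.5) = 174.25.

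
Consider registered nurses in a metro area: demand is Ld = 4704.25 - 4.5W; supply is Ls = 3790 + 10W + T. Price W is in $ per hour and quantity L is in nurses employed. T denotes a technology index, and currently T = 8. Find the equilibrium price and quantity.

With T = 8, supply is Ls = 3798 + 10W.
Equating demand and supply, 4704.25 - 4.5W = 3798 + 10W gives 14.5W = 906.25, so W* = 62.5.
Substitute back: L* = 4704.25 - 4.5(62.5) = 4423.

W* = 62.5, L* = 4423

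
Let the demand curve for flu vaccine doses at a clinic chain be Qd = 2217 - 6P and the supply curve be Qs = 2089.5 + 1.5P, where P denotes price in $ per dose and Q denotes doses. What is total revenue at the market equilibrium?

Equating demand and supply, 2217 - 6P = 2089.5 + 1.5P gives 7.5P = 127.5, so P* = 17.
From the demand curve, Q* = 2217 - 6(17) = 2115.
Total revenue = P* × Q* = 17 × 2115 = 35955.

Total revenue = 35955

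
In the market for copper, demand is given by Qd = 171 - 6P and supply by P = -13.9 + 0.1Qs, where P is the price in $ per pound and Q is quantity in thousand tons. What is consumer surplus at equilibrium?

In direct form, Qs = 139 + 10P.
The market clears where 171 - 6P = 139 + 10P. Rearranging, 16P = 32, hence P* = 2.
Then Q* = 171 - 6(2) = 159.
Demand choke price (Qd = 0): P = 171/6 = 28.5. Consumer surplus = ½ × (28.5 - 2) × 159 = 2106.75.

Consumer surplus = 2106.75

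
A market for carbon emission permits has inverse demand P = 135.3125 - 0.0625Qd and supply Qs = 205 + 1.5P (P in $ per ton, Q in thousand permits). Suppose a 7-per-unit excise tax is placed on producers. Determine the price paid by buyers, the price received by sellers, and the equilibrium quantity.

Rewriting in direct form: Qd = 2165 - 16P.
With a tax of 7 on producers, they supply based on the net price P_s = P_b - 7, so Qs = 194.5 + 1.5P_b.
Equate demand and the shifted supply: 2165 - 16P_b = 194.5 + 1.5P_b, giving 17.5P_b = 1970.5, so P_b = 112.6.
So P_s = 105.6 and the quantity traded is Q = 2165 - 16(112.6) = 363.4.

P_b = 112.6, P_s = 105.6, Q = 363.4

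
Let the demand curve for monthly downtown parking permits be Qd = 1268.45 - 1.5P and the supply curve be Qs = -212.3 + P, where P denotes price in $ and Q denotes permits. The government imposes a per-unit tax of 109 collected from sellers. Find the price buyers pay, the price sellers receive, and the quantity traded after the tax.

P_b = 635.9, P_s = 526.9, Q = 314.6

Sellers keep P_s = P_b - 109 per unit, so supply in terms of the buyer price is Qs = -321.3 + P_b.
Market clearing requires 1268.45 - 1.5P_b = -321.3 + P_b; hence 1589.75 = 2.5P_b and P_b = 635.9.
Then P_s = 635.9 - 109 = 526.9 and Q = 1268.45 - 1.5(635.9) = 314.6.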